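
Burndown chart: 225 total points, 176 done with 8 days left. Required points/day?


Formula: Required rate = Remaining points / Days left
Remaining = 225 - 176 = 49 points
Required rate = 49 / 8 = 6.13 points/day

6.13 points/day


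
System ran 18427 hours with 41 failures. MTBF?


Formula: MTBF = Total operating time / Number of failures
MTBF = 18427 / 41
MTBF = 449.44 hours

449.44 hours


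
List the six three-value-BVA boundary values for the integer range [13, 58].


Range: [13, 58]
Boundaries: just below min, min, min+1, max-1, max, just above max
Values: [12, 13, 14, 57, 58, 59]

[12, 13, 14, 57, 58, 59]


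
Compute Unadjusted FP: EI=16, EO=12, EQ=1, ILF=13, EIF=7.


UFP = EI*4 + EO*5 + EQ*4 + ILF*10 + EIF*7
UFP = 16*4 + 12*5 + 1*4 + 13*10 + 7*7
UFP = 64 + 60 + 4 + 130 + 49
UFP = 307

307


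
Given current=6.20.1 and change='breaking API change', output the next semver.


Current: 6.20.1
Change category: 'breaking API change' → major bump
SemVer rule: major bump → increment MAJOR, reset MINOR and PATCH to 0
New: 7.0.0

7.0.0


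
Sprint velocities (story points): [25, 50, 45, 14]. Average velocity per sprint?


Formula: Avg velocity = Total points / Number of sprints
Points: [25, 50, 45, 14]
Sum = 25 + 50 + 45 + 14 = 134
Avg velocity = 134 / 4 = 33.5 points/sprint

33.5 points/sprint


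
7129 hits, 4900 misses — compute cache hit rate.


Formula: hit rate = hits / (hits + misses) * 100
hit rate = 7129 / (7129 + 4900) * 100
hit rate = 7129 / 12029 * 100
hit rate = 59.27%

59.27%


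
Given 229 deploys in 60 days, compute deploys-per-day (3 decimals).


Formula: deployments per day = releases / days
= 229 / 60
= 3.817 deploys/day
(equivalently, 26.72 deploys/week)

3.817 deploys/day


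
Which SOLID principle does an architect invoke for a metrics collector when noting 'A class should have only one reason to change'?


This describes the Single Responsibility Principle (SRP)

Single Responsibility Principle (SRP)


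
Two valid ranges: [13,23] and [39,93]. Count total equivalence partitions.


Valid ranges: [13,23] and [39,93]
Class 1: x < 13 — invalid
Class 2: 13 ≤ x ≤ 23 — valid
Class 3: 23 < x < 39 — invalid (gap between ranges)
Class 4: 39 ≤ x ≤ 93 — valid
Class 5: x > 93 — invalid
Total equivalence classes: 5

5 equivalence classes


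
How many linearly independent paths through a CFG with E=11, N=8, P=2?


Formula: V(G) = E - N + 2P
V(G) = 11 - 8 + 2*2
V(G) = 3 + 4
V(G) = 7

7


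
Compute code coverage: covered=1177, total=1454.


Coverage = covered / total * 100
Coverage = 1177 / 1454 * 100
Coverage = 80.95%

80.95%


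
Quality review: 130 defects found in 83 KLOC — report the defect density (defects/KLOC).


Defect density = defects / KLOC
Defect density = 130 / 83
Defect density = 1.566 defects/KLOC

1.566 defects/KLOC


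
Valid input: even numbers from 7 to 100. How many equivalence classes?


Constraint: even integers in [7, 100]
Class 1: x < 7 — out-of-range invalid
Class 2: x in [7,100] but odd — wrong type invalid
Class 3: x in [7,100] and even — valid
Class 4: x > 100 — out-of-range invalid
Total equivalence classes: 4

4 equivalence classes


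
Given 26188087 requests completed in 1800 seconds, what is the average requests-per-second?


Formula: throughput = requests / seconds
throughput = 26188087 / 1800
throughput = 14548.94 requests/second

14548.94 requests/second


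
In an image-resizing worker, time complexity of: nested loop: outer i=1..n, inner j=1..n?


Reasoning: n iterations times n iterations
Complexity: O(n^2)

O(n^2)


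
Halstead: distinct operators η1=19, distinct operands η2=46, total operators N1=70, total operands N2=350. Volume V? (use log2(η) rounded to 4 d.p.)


Formula: V = N * log2(η), where N = N1 + N2 and η = η1 + η2
η = 19 + 46 = 65
N = 70 + 350 = 420
log2(65) ≈ 6.0224
V = 420 * 6.0224 = 2529.41

2529.41


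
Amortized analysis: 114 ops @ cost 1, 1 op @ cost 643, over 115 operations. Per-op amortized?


Formula: Amortized cost = Total cost / Operations
Total cost = (114 * 1) + (1 * 643)
Total cost = 114 + 643 = 757
Amortized = 757 / 115 = 6.5826

6.5826


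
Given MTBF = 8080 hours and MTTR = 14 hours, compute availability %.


Availability = MTBF / (MTBF + MTTR)
Availability = 8080 / (8080 + 14)
Availability = 8080 / 8094
Availability = 99.827%

99.827%


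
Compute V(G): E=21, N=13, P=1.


Formula: V(G) = E - N + 2P
V(G) = 21 - 13 + 2*1
V(G) = 8 + 2
V(G) = 10

10


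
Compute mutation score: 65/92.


Mutation score = killed / total * 100
Mutation score = 65 / 92 * 100
Mutation score = 70.65%

70.65%


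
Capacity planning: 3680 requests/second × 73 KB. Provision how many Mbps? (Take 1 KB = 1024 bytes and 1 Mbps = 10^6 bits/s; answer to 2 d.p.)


Formula: Mbps = payload_bytes * RPS * 8 / 1e6
Payload per request = 73 KB = 73 * 1024 = 74752 bytes
Total bytes/sec = 74752 * 3680 = 275087360
Total bits/sec = 275087360 * 8 = 2200698880
Mbps = 2200698880 / 1e6 = 2200.7

2200.7 Mbps


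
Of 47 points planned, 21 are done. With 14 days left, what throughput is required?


Formula: Required rate = Remaining points / Days left
Remaining = 47 - 21 = 26 points
Required rate = 26 / 14 = 1.86 points/day

1.86 points/day


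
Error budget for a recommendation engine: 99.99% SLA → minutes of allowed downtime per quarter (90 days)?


Formula: allowed downtime = period * (100 - SLA) / 100
Period (quarter (90 days)) = 129600 minutes
Unavailability fraction = (100 - 99.99) / 100
Allowed downtime = 129600 * (100 - 99.99) / 100
Allowed downtime = 12.96 minutes

12.96 minutes


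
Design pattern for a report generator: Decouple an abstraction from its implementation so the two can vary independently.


This matches the Bridge pattern

Bridge


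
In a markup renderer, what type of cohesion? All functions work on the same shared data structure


Reasoning: Functions share data
Type: Communicational cohesion

Communicational cohesion


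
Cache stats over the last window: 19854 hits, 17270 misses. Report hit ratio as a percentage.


Formula: hit rate = hits / (hits + misses) * 100
hit rate = 19854 / (19854 + 17270) * 100
hit rate = 19854 / 37124 * 100
hit rate = 53.48%

53.48%


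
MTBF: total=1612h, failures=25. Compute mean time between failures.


Formula: MTBF = Total operating time / Number of failures
MTBF = 1612 / 25
MTBF = 64.48 hours

64.48 hours


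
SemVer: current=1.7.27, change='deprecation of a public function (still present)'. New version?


Current: 1.7.27
Change category: 'deprecation of a public function (still present)' → minor bump
SemVer rule: minor bump → increment MINOR, reset PATCH to 0 (MAJOR unchanged)
New: 1.8.0

1.8.0


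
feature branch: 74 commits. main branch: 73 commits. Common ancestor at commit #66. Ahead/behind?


Common ancestor: commit #66
feature commits after divergence: 74 - 66 = 8
main commits after divergence: 73 - 66 = 7
feature is 8 commits ahead of main
main is 7 commits ahead of feature

feature ahead: 8, main ahead: 7


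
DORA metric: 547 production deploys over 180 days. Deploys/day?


Formula: deployments per day = releases / days
= 547 / 180
= 3.039 deploys/day
(equivalently, 21.27 deploys/week)

3.039 deploys/day


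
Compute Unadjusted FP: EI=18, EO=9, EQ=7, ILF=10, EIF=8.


UFP = EI*4 + EO*5 + EQ*4 + ILF*10 + EIF*7
UFP = 18*4 + 9*5 + 7*4 + 10*10 + 8*7
UFP = 72 + 45 + 28 + 100 + 56
UFP = 301

301


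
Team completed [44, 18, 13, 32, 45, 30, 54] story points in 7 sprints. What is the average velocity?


Formula: Avg velocity = Total points / Number of sprints
Points: [44, 18, 13, 32, 45, 30, 54]
Sum = 44 + 18 + 13 + 32 + 45 + 30 + 54 = 236
Avg velocity = 236 / 7 = 33.71 points/sprint

33.71 points/sprint


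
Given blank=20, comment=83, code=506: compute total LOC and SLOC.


Total LOC = blank + comment + code
Total LOC = 20 + 83 + 506 = 609
SLOC (source only) = code = 506

Total LOC: 609, SLOC: 506


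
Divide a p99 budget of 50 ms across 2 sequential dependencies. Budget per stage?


Formula: per_stage = total_budget / stages
per_stage = 50 / 2
per_stage = 25.0 ms

25.0 ms


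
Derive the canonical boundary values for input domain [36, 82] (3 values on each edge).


Range: [36, 82]
Boundaries: just below min, min, min+1, max-1, max, just above max
Values: [35, 36, 37, 81, 82, 83]

[35, 36, 37, 81, 82, 83]


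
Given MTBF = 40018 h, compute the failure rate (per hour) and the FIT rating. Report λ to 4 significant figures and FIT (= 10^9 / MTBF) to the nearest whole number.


Formula: λ = 1 / MTBF; FIT = λ × 1e9 = 1e9 / MTBF
λ = 1 / 40018 ≈ 2.499e-05 failures/hour
FIT = 1e9 / 40018 ≈ 24989 failures per 1e9 hours (nearest whole number)

λ = 2.499e-05 /h, FIT = 24989


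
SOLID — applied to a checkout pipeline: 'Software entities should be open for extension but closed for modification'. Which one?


This describes the Open/Closed Principle (OCP)

Open/Closed Principle (OCP)


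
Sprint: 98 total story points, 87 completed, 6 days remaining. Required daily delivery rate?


Formula: Required rate = Remaining points / Days left
Remaining = 98 - 87 = 11 points
Required rate = 11 / 6 = 1.83 points/day

1.83 points/day


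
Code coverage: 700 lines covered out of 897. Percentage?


Coverage = covered / total * 100
Coverage = 700 / 897 * 100
Coverage = 78.04%

78.04%


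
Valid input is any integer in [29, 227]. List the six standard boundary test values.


Range: [29, 227]
Boundaries: just below min, min, min+1, max-1, max, just above max
Values: [28, 29, 30, 226, 227, 228]

[28, 29, 30, 226, 227, 228]


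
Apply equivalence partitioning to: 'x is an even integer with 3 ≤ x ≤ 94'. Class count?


Constraint: even integers in [3, 94]
Class 1: x < 3 — out-of-range invalid
Class 2: x in [3,94] but odd — wrong type invalid
Class 3: x in [3,94] and even — valid
Class 4: x > 94 — out-of-range invalid
Total equivalence classes: 4

4 equivalence classes


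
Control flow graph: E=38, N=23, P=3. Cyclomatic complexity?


Formula: V(G) = E - N + 2P
V(G) = 38 - 23 + 2*3
V(G) = 15 + 6
V(G) = 21

21


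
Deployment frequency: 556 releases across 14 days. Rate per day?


Formula: deployments per day = releases / days
= 556 / 14
= 39.714 deploys/day
(equivalently, 278.0 deploys/week)

39.714 deploys/day


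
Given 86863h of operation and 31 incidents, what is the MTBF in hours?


Formula: MTBF = Total operating time / Number of failures
MTBF = 86863 / 31
MTBF = 2802.03 hours

2802.03 hours


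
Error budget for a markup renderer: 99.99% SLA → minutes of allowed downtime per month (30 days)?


Formula: allowed downtime = period * (100 - SLA) / 100
Period (month (30 days)) = 43200 minutes
Unavailability fraction = (100 - 99.99) / 100
Allowed downtime = 43200 * (100 - 99.99) / 100
Allowed downtime = 4.32 minutes

4.32 minutes


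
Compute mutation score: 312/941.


Mutation score = killed / total * 100
Mutation score = 312 / 941 * 100
Mutation score = 33.16%

33.16%


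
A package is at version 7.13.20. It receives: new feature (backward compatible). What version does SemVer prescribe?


Current: 7.13.20
Change category: 'new feature (backward compatible)' → minor bump
SemVer rule: minor bump → increment MINOR, reset PATCH to 0 (MAJOR unchanged)
New: 7.14.0

7.14.0


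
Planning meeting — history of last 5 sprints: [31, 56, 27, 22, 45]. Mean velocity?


Formula: Avg velocity = Total points / Number of sprints
Points: [31, 56, 27, 22, 45]
Sum = 31 + 56 + 27 + 22 + 45 = 181
Avg velocity = 181 / 5 = 36.2 points/sprint

36.2 points/sprint


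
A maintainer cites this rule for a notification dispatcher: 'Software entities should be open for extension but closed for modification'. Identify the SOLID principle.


This describes the Open/Closed Principle (OCP)

Open/Closed Principle (OCP)


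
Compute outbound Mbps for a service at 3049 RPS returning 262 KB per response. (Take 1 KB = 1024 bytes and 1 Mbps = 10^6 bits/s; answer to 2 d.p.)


Formula: Mbps = payload_bytes * RPS * 8 / 1e6
Payload per request = 262 KB = 262 * 1024 = 268288 bytes
Total bytes/sec = 268288 * 3049 = 818010112
Total bits/sec = 818010112 * 8 = 6544080896
Mbps = 6544080896 / 1e6 = 6544.08

6544.08 Mbps


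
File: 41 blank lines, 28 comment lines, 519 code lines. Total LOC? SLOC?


Total LOC = blank + comment + code
Total LOC = 41 + 28 + 519 = 588
SLOC (source only) = code = 519

Total LOC: 588, SLOC: 519


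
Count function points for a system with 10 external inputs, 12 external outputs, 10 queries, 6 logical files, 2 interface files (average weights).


UFP = EI*4 + EO*5 + EQ*4 + ILF*10 + EIF*7
UFP = 10*4 + 12*5 + 10*4 + 6*10 + 2*7
UFP = 40 + 60 + 40 + 60 + 14
UFP = 214

214


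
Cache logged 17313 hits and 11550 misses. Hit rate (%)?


Formula: hit rate = hits / (hits + misses) * 100
hit rate = 17313 / (17313 + 11550) * 100
hit rate = 17313 / 28863 * 100
hit rate = 59.98%

59.98%


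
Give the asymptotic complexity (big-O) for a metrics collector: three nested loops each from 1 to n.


Reasoning: three levels of nesting over n
Complexity: O(n^3)

O(n^3)


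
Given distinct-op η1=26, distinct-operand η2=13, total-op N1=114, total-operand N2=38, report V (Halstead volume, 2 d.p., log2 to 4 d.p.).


Formula: V = N * log2(η), where N = N1 + N2 and η = η1 + η2
η = 26 + 13 = 39
N = 114 + 38 = 152
log2(39) ≈ 5.2854
V = 152 * 5.2854 = 803.38

803.38


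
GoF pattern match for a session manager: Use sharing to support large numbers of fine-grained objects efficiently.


This matches the Flyweight pattern

Flyweight


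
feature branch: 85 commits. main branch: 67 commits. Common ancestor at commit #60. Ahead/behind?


Common ancestor: commit #60
feature commits after divergence: 85 - 60 = 25
main commits after divergence: 67 - 60 = 7
feature is 25 commits ahead of main
main is 7 commits ahead of feature

feature ahead: 25, main ahead: 7


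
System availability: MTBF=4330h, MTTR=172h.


Availability = MTBF / (MTBF + MTTR)
Availability = 4330 / (4330 + 172)
Availability = 4330 / 4502
Availability = 96.1795%

96.1795%


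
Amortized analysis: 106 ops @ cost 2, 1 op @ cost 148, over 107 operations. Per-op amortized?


Formula: Amortized cost = Total cost / Operations
Total cost = (106 * 2) + (1 * 148)
Total cost = 212 + 148 = 360
Amortized = 360 / 107 = 3.3645

3.3645


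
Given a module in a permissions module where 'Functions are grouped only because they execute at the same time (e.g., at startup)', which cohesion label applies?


Reasoning: Related by timing only
Type: Temporal cohesion

Temporal cohesion


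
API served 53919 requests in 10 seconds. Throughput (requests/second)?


Formula: throughput = requests / seconds
throughput = 53919 / 10
throughput = 5391.9 requests/second

5391.9 requests/second


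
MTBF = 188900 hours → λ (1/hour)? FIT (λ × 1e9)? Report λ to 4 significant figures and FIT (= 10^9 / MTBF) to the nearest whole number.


Formula: λ = 1 / MTBF; FIT = λ × 1e9 = 1e9 / MTBF
λ = 1 / 188900 ≈ 5.294e-06 failures/hour
FIT = 1e9 / 188900 ≈ 5294 failures per 1e9 hours (nearest whole number)

λ = 5.294e-06 /h, FIT = 5294


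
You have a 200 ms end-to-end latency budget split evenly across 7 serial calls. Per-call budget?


Formula: per_stage = total_budget / stages
per_stage = 200 / 7
per_stage = 28.57 ms

28.57 ms


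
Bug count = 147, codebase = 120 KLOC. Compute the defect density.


Defect density = defects / KLOC
Defect density = 147 / 120
Defect density = 1.225 defects/KLOC

1.225 defects/KLOC


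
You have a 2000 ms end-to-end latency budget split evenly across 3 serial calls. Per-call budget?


Formula: per_stage = total_budget / stages
per_stage = 2000 / 3
per_stage = 666.67 ms

666.67 ms


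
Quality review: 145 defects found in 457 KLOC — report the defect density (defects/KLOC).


Defect density = defects / KLOC
Defect density = 145 / 457
Defect density = 0.317 defects/KLOC

0.317 defects/KLOC


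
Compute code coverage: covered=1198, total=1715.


Coverage = covered / total * 100
Coverage = 1198 / 1715 * 100
Coverage = 69.85%

69.85%


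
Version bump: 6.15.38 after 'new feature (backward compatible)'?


Current: 6.15.38
Change category: 'new feature (backward compatible)' → minor bump
SemVer rule: minor bump → increment MINOR, reset PATCH to 0 (MAJOR unchanged)
New: 6.16.0

6.16.0


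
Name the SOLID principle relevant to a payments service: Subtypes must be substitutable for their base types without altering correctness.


This describes the Liskov Substitution Principle (LSP)

Liskov Substitution Principle (LSP)


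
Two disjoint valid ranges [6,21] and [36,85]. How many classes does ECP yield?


Valid ranges: [6,21] and [36,85]
Class 1: x < 6 — invalid
Class 2: 6 ≤ x ≤ 21 — valid
Class 3: 21 < x < 36 — invalid (gap between ranges)
Class 4: 36 ≤ x ≤ 85 — valid
Class 5: x > 85 — invalid
Total equivalence classes: 5

5 equivalence classes


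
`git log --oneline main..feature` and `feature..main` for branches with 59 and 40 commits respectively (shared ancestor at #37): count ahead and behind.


Common ancestor: commit #37
feature commits after divergence: 59 - 37 = 22
main commits after divergence: 40 - 37 = 3
feature is 22 commits ahead of main
main is 3 commits ahead of feature

feature ahead: 22, main ahead: 3


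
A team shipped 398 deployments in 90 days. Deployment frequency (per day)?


Formula: deployments per day = releases / days
= 398 / 90
= 4.422 deploys/day
(equivalently, 30.96 deploys/week)

4.422 deploys/day


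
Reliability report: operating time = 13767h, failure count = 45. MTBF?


Formula: MTBF = Total operating time / Number of failures
MTBF = 13767 / 45
MTBF = 305.93 hours

305.93 hours


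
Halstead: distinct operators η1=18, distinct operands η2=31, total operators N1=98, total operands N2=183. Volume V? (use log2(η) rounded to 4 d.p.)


Formula: V = N * log2(η), where N = N1 + N2 and η = η1 + η2
η = 18 + 31 = 49
N = 98 + 183 = 281
log2(49) ≈ 5.6147
V = 281 * 5.6147 = 1577.73

1577.73


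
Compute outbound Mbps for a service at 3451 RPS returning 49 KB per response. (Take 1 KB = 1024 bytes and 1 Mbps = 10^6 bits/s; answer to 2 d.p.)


Formula: Mbps = payload_bytes * RPS * 8 / 1e6
Payload per request = 49 KB = 49 * 1024 = 50176 bytes
Total bytes/sec = 50176 * 3451 = 173157376
Total bits/sec = 173157376 * 8 = 1385259008
Mbps = 1385259008 / 1e6 = 1385.26

1385.26 Mbps


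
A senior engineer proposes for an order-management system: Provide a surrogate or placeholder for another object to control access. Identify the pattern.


This matches the Proxy pattern

Proxy


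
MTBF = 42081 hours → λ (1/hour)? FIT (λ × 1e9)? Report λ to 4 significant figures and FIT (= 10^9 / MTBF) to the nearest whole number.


Formula: λ = 1 / MTBF; FIT = λ × 1e9 = 1e9 / MTBF
λ = 1 / 42081 ≈ 2.376e-05 failures/hour
FIT = 1e9 / 42081 ≈ 23764 failures per 1e9 hours (nearest whole number)

λ = 2.376e-05 /h, FIT = 23764


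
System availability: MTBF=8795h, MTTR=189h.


Availability = MTBF / (MTBF + MTTR)
Availability = 8795 / (8795 + 189)
Availability = 8795 / 8984
Availability = 97.8963%

97.8963%


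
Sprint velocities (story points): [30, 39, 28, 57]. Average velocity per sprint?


Formula: Avg velocity = Total points / Number of sprints
Points: [30, 39, 28, 57]
Sum = 30 + 39 + 28 + 57 = 154
Avg velocity = 154 / 4 = 38.5 points/sprint

38.5 points/sprint


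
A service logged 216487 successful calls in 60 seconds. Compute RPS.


Formula: throughput = requests / seconds
throughput = 216487 / 60
throughput = 3608.12 requests/second

3608.12 requests/second


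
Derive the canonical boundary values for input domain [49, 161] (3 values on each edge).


Range: [49, 161]
Boundaries: just below min, min, min+1, max-1, max, just above max
Values: [48, 49, 50, 160, 161, 162]

[48, 49, 50, 160, 161, 162]


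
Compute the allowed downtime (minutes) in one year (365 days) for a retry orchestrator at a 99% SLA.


Formula: allowed downtime = period * (100 - SLA) / 100
Period (year (365 days)) = 525600 minutes
Unavailability fraction = (100 - 99.0) / 100
Allowed downtime = 525600 * (100 - 99.0) / 100
Allowed downtime = 5256.0 minutes

5256.0 minutes


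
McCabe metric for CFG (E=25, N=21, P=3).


Formula: V(G) = E - N + 2P
V(G) = 25 - 21 + 2*3
V(G) = 4 + 6
V(G) = 10

10


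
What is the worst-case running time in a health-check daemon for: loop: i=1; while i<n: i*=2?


Reasoning: i doubles each step so iterations are log2(n)
Complexity: O(log n)

O(log n)


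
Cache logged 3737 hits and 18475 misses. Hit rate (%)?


Formula: hit rate = hits / (hits + misses) * 100
hit rate = 3737 / (3737 + 18475) * 100
hit rate = 3737 / 22212 * 100
hit rate = 16.82%

16.82%


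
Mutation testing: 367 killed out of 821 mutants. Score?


Mutation score = killed / total * 100
Mutation score = 367 / 821 * 100
Mutation score = 44.7%

44.7%


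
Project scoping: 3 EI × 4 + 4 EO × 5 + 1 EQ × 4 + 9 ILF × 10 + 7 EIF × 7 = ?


UFP = EI*4 + EO*5 + EQ*4 + ILF*10 + EIF*7
UFP = 3*4 + 4*5 + 1*4 + 9*10 + 7*7
UFP = 12 + 20 + 4 + 90 + 49
UFP = 175

175


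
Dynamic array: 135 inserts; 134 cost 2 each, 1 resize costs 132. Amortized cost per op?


Formula: Amortized cost = Total cost / Operations
Total cost = (134 * 2) + (1 * 132)
Total cost = 268 + 132 = 400
Amortized = 400 / 135 = 2.963

2.963


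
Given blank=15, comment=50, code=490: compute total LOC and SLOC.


Total LOC = blank + comment + code
Total LOC = 15 + 50 + 490 = 555
SLOC (source only) = code = 490

Total LOC: 555, SLOC: 490


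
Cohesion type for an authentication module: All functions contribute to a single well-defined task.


Reasoning: Best: single purpose
Type: Functional cohesion

Functional cohesion


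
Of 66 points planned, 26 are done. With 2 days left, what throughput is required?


Formula: Required rate = Remaining points / Days left
Remaining = 66 - 26 = 40 points
Required rate = 40 / 2 = 20.0 points/day

20.0 points/day


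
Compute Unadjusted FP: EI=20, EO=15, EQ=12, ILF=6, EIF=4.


UFP = EI*4 + EO*5 + EQ*4 + ILF*10 + EIF*7
UFP = 20*4 + 15*5 + 12*4 + 6*10 + 4*7
UFP = 80 + 75 + 48 + 60 + 28
UFP = 291

291


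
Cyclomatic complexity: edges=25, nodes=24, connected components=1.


Formula: V(G) = E - N + 2P
V(G) = 25 - 24 + 2*1
V(G) = 1 + 2
V(G) = 3

3


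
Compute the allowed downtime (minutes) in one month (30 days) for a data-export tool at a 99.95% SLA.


Formula: allowed downtime = period * (100 - SLA) / 100
Period (month (30 days)) = 43200 minutes
Unavailability fraction = (100 - 99.95) / 100
Allowed downtime = 43200 * (100 - 99.95) / 100
Allowed downtime = 21.6 minutes

21.6 minutes


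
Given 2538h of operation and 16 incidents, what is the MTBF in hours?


Formula: MTBF = Total operating time / Number of failures
MTBF = 2538 / 16
MTBF = 158.63 hours

158.63 hours


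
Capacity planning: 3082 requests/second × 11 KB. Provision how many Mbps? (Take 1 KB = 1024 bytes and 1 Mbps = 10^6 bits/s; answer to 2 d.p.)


Formula: Mbps = payload_bytes * RPS * 8 / 1e6
Payload per request = 11 KB = 11 * 1024 = 11264 bytes
Total bytes/sec = 11264 * 3082 = 34715648
Total bits/sec = 34715648 * 8 = 277725184
Mbps = 277725184 / 1e6 = 277.73

277.73 Mbps


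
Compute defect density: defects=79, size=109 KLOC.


Defect density = defects / KLOC
Defect density = 79 / 109
Defect density = 0.725 defects/KLOC

0.725 defects/KLOC


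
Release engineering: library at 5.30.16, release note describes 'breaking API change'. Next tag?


Current: 5.30.16
Change category: 'breaking API change' → major bump
SemVer rule: major bump → increment MAJOR, reset MINOR and PATCH to 0
New: 6.0.0

6.0.0


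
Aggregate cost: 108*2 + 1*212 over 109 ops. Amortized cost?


Formula: Amortized cost = Total cost / Operations
Total cost = (108 * 2) + (1 * 212)
Total cost = 216 + 212 = 428
Amortized = 428 / 109 = 3.9266

3.9266


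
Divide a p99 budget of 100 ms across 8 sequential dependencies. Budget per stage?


Formula: per_stage = total_budget / stages
per_stage = 100 / 8
per_stage = 12.5 ms

12.5 ms


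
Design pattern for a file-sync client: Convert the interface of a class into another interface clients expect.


This matches the Adapter pattern

Adapter


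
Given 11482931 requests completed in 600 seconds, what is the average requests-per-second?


Formula: throughput = requests / seconds
throughput = 11482931 / 600
throughput = 19138.22 requests/second

19138.22 requests/second


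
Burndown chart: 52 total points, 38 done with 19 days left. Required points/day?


Formula: Required rate = Remaining points / Days left
Remaining = 52 - 38 = 14 points
Required rate = 14 / 19 = 0.74 points/day

0.74 points/day


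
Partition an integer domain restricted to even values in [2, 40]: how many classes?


Constraint: even integers in [2, 40]
Class 1: x < 2 — out-of-range invalid
Class 2: x in [2,40] but odd — wrong type invalid
Class 3: x in [2,40] and even — valid
Class 4: x > 40 — out-of-range invalid
Total equivalence classes: 4

4 equivalence classes


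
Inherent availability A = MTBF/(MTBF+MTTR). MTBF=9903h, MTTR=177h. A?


Availability = MTBF / (MTBF + MTTR)
Availability = 9903 / (9903 + 177)
Availability = 9903 / 10080
Availability = 98.244%

98.244%


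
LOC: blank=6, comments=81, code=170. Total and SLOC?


Total LOC = blank + comment + code
Total LOC = 6 + 81 + 170 = 257
SLOC (source only) = code = 170

Total LOC: 257, SLOC: 170


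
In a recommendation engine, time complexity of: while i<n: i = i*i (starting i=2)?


Reasoning: squaring drives double-exponential growth; iterations ~ log log n
Complexity: O(log log n)

O(log log n)


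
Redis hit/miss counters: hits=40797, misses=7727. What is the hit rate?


Formula: hit rate = hits / (hits + misses) * 100
hit rate = 40797 / (40797 + 7727) * 100
hit rate = 40797 / 48524 * 100
hit rate = 84.08%

84.08%


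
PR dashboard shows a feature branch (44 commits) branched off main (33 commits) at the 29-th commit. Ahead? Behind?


Common ancestor: commit #29
feature commits after divergence: 44 - 29 = 15
main commits after divergence: 33 - 29 = 4
feature is 15 commits ahead of main
main is 4 commits ahead of feature

feature ahead: 15, main ahead: 4


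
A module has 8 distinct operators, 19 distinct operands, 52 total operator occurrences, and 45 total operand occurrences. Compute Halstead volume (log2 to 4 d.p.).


Formula: V = N * log2(η), where N = N1 + N2 and η = η1 + η2
η = 8 + 19 = 27
N = 52 + 45 = 97
log2(27) ≈ 4.7549
V = 97 * 4.7549 = 461.23

461.23


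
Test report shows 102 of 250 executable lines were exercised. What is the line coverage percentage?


Coverage = covered / total * 100
Coverage = 102 / 250 * 100
Coverage = 40.8%

40.8%


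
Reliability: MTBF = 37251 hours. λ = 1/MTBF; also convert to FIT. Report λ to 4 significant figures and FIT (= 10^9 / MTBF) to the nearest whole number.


Formula: λ = 1 / MTBF; FIT = λ × 1e9 = 1e9 / MTBF
λ = 1 / 37251 ≈ 2.684e-05 failures/hour
FIT = 1e9 / 37251 ≈ 26845 failures per 1e9 hours (nearest whole number)

λ = 2.684e-05 /h, FIT = 26845


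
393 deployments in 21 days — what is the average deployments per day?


Formula: deployments per day = releases / days
= 393 / 21
= 18.714 deploys/day
(equivalently, 131.0 deploys/week)

18.714 deploys/day


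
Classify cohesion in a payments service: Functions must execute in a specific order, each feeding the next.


Reasoning: Output of one is input to next
Type: Sequential cohesion

Sequential cohesion


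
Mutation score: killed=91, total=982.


Mutation score = killed / total * 100
Mutation score = 91 / 982 * 100
Mutation score = 9.27%

9.27%


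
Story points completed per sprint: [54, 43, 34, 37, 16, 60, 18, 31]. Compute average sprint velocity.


Formula: Avg velocity = Total points / Number of sprints
Points: [54, 43, 34, 37, 16, 60, 18, 31]
Sum = 54 + 43 + 34 + 37 + 16 + 60 + 18 + 31 = 293
Avg velocity = 293 / 8 = 36.63 points/sprint

36.63 points/sprint


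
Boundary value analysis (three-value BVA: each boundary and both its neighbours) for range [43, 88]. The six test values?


Range: [43, 88]
Boundaries: just below min, min, min+1, max-1, max, just above max
Values: [42, 43, 44, 87, 88, 89]

[42, 43, 44, 87, 88, 89]


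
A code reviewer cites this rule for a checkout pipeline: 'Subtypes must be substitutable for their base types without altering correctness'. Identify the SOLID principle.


This describes the Liskov Substitution Principle (LSP)

Liskov Substitution Principle (LSP)


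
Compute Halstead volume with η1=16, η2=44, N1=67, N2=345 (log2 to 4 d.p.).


Formula: V = N * log2(η), where N = N1 + N2 and η = η1 + η2
η = 16 + 44 = 60
N = 67 + 345 = 412
log2(60) ≈ 5.9069
V = 412 * 5.9069 = 2433.64

2433.64


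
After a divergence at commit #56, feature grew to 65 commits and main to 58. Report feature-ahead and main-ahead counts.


Common ancestor: commit #56
feature commits after divergence: 65 - 56 = 9
main commits after divergence: 58 - 56 = 2
feature is 9 commits ahead of main
main is 2 commits ahead of feature

feature ahead: 9, main ahead: 2


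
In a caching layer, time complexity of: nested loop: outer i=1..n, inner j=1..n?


Reasoning: n iterations times n iterations
Complexity: O(n^2)

O(n^2)


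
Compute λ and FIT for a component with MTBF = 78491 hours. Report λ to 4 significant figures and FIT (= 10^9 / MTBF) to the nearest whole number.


Formula: λ = 1 / MTBF; FIT = λ × 1e9 = 1e9 / MTBF
λ = 1 / 78491 ≈ 1.274e-05 failures/hour
FIT = 1e9 / 78491 ≈ 12740 failures per 1e9 hours (nearest whole number)

λ = 1.274e-05 /h, FIT = 12740


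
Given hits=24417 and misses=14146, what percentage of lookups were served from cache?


Formula: hit rate = hits / (hits + misses) * 100
hit rate = 24417 / (24417 + 14146) * 100
hit rate = 24417 / 38563 * 100
hit rate = 63.32%

63.32%


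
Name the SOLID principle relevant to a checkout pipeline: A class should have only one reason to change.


This describes the Single Responsibility Principle (SRP)

Single Responsibility Principle (SRP)


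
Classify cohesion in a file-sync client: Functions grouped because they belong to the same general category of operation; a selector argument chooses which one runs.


Reasoning: Grouped by category of activity, not by data or sequence
Type: Logical cohesion

Logical cohesion


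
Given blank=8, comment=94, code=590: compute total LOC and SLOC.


Total LOC = blank + comment + code
Total LOC = 8 + 94 + 590 = 692
SLOC (source only) = code = 590

Total LOC: 692, SLOC: 590


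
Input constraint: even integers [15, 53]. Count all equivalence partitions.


Constraint: even integers in [15, 53]
Class 1: x < 15 — out-of-range invalid
Class 2: x in [15,53] but odd — wrong type invalid
Class 3: x in [15,53] and even — valid
Class 4: x > 53 — out-of-range invalid
Total equivalence classes: 4

4 equivalence classes


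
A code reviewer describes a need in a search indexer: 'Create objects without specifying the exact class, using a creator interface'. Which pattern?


This matches the Factory Method pattern

Factory Method


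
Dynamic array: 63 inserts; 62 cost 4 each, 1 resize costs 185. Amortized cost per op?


Formula: Amortized cost = Total cost / Operations
Total cost = (62 * 4) + (1 * 185)
Total cost = 248 + 185 = 433
Amortized = 433 / 63 = 6.873

6.873


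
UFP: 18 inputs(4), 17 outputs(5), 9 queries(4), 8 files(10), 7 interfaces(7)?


UFP = EI*4 + EO*5 + EQ*4 + ILF*10 + EIF*7
UFP = 18*4 + 17*5 + 9*4 + 8*10 + 7*7
UFP = 72 + 85 + 36 + 80 + 49
UFP = 322

322


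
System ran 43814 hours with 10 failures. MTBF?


Formula: MTBF = Total operating time / Number of failures
MTBF = 43814 / 10
MTBF = 4381.4 hours

4381.4 hours


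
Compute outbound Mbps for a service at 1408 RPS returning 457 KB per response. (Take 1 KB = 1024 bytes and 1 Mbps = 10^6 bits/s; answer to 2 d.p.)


Formula: Mbps = payload_bytes * RPS * 8 / 1e6
Payload per request = 457 KB = 457 * 1024 = 467968 bytes
Total bytes/sec = 467968 * 1408 = 658898944
Total bits/sec = 658898944 * 8 = 5271191552
Mbps = 5271191552 / 1e6 = 5271.19

5271.19 Mbps


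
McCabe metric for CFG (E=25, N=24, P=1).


Formula: V(G) = E - N + 2P
V(G) = 25 - 24 + 2*1
V(G) = 1 + 2
V(G) = 3

3


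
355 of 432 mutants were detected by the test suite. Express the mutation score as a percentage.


Mutation score = killed / total * 100
Mutation score = 355 / 432 * 100
Mutation score = 82.18%

82.18%


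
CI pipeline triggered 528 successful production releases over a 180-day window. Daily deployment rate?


Formula: deployments per day = releases / days
= 528 / 180
= 2.933 deploys/day
(equivalently, 20.53 deploys/week)

2.933 deploys/day


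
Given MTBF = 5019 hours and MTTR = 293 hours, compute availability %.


Availability = MTBF / (MTBF + MTTR)
Availability = 5019 / (5019 + 293)
Availability = 5019 / 5312
Availability = 94.4842%

94.4842%


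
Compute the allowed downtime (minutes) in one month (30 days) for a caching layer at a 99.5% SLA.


Formula: allowed downtime = period * (100 - SLA) / 100
Period (month (30 days)) = 43200 minutes
Unavailability fraction = (100 - 99.5) / 100
Allowed downtime = 43200 * (100 - 99.5) / 100
Allowed downtime = 216.0 minutes

216.0 minutes


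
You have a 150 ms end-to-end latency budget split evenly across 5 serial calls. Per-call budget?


Formula: per_stage = total_budget / stages
per_stage = 150 / 5
per_stage = 30.0 ms

30.0 ms


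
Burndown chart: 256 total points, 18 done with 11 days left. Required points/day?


Formula: Required rate = Remaining points / Days left
Remaining = 256 - 18 = 238 points
Required rate = 238 / 11 = 21.64 points/day

21.64 points/day


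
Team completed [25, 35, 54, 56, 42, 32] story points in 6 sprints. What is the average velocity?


Formula: Avg velocity = Total points / Number of sprints
Points: [25, 35, 54, 56, 42, 32]
Sum = 25 + 35 + 54 + 56 + 42 + 32 = 244
Avg velocity = 244 / 6 = 40.67 points/sprint

40.67 points/sprint


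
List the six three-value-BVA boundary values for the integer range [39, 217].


Range: [39, 217]
Boundaries: just below min, min, min+1, max-1, max, just above max
Values: [38, 39, 40, 216, 217, 218]

[38, 39, 40, 216, 217, 218]


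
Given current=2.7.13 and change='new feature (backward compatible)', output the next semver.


Current: 2.7.13
Change category: 'new feature (backward compatible)' → minor bump
SemVer rule: minor bump → increment MINOR, reset PATCH to 0 (MAJOR unchanged)
New: 2.8.0

2.8.0


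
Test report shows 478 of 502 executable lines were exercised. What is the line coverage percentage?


Coverage = covered / total * 100
Coverage = 478 / 502 * 100
Coverage = 95.22%

95.22%


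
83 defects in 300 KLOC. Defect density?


Defect density = defects / KLOC
Defect density = 83 / 300
Defect density = 0.277 defects/KLOC

0.277 defects/KLOC


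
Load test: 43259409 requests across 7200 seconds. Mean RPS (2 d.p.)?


Formula: throughput = requests / seconds
throughput = 43259409 / 7200
throughput = 6008.25 requests/second

6008.25 requests/second


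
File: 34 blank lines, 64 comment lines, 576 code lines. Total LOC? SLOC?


Total LOC = blank + comment + code
Total LOC = 34 + 64 + 576 = 674
SLOC (source only) = code = 576

Total LOC: 674, SLOC: 576


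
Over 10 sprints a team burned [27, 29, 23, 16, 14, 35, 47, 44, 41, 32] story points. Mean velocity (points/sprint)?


Formula: Avg velocity = Total points / Number of sprints
Points: [27, 29, 23, 16, 14, 35, 47, 44, 41, 32]
Sum = 27 + 29 + 23 + 16 + 14 + 35 + 47 + 44 + 41 + 32 = 308
Avg velocity = 308 / 10 = 30.8 points/sprint

30.8 points/sprint


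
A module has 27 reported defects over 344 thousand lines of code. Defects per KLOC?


Defect density = defects / KLOC
Defect density = 27 / 344
Defect density = 0.078 defects/KLOC

0.078 defects/KLOC


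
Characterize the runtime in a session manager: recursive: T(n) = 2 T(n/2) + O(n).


Reasoning: master theorem case 2 (merge-sort recurrence)
Complexity: O(n log n)

O(n log n)


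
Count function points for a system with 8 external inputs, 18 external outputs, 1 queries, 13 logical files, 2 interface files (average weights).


UFP = EI*4 + EO*5 + EQ*4 + ILF*10 + EIF*7
UFP = 8*4 + 18*5 + 1*4 + 13*10 + 2*7
UFP = 32 + 90 + 4 + 130 + 14
UFP = 270

270


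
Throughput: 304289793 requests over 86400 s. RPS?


Formula: throughput = requests / seconds
throughput = 304289793 / 86400
throughput = 3521.87 requests/second

3521.87 requests/second


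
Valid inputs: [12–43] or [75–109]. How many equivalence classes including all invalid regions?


Valid ranges: [12,43] and [75,109]
Class 1: x < 12 — invalid
Class 2: 12 ≤ x ≤ 43 — valid
Class 3: 43 < x < 75 — invalid (gap between ranges)
Class 4: 75 ≤ x ≤ 109 — valid
Class 5: x > 109 — invalid
Total equivalence classes: 5

5 equivalence classes


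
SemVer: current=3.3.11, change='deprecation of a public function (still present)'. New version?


Current: 3.3.11
Change category: 'deprecation of a public function (still present)' → minor bump
SemVer rule: minor bump → increment MINOR, reset PATCH to 0 (MAJOR unchanged)
New: 3.4.0

3.4.0


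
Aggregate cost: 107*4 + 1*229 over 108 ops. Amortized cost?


Formula: Amortized cost = Total cost / Operations
Total cost = (107 * 4) + (1 * 229)
Total cost = 428 + 229 = 657
Amortized = 657 / 108 = 6.0833

6.0833


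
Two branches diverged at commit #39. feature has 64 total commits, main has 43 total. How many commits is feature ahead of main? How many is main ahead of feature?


Common ancestor: commit #39
feature commits after divergence: 64 - 39 = 25
main commits after divergence: 43 - 39 = 4
feature is 25 commits ahead of main
main is 4 commits ahead of feature

feature ahead: 25, main ahead: 4


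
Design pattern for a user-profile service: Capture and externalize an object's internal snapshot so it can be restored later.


This matches the Memento pattern

Memento


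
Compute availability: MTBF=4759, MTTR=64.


Availability = MTBF / (MTBF + MTTR)
Availability = 4759 / (4759 + 64)
Availability = 4759 / 4823
Availability = 98.673%

98.673%


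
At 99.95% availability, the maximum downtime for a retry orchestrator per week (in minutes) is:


Formula: allowed downtime = period * (100 - SLA) / 100
Period (week) = 10080 minutes
Unavailability fraction = (100 - 99.95) / 100
Allowed downtime = 10080 * (100 - 99.95) / 100
Allowed downtime = 5.04 minutes

5.04 minutes


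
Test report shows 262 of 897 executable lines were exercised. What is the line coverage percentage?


Coverage = covered / total * 100
Coverage = 262 / 897 * 100
Coverage = 29.21%

29.21%


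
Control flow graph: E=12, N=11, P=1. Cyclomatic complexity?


Formula: V(G) = E - N + 2P
V(G) = 12 - 11 + 2*1
V(G) = 1 + 2
V(G) = 3

3


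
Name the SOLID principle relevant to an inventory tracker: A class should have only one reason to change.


This describes the Single Responsibility Principle (SRP)

Single Responsibility Principle (SRP)
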